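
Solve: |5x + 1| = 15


An absolute value equation |expr| = 15 gives two cases:
Case 1: 5x + 1 = 15
  5x = 14, so x = 14/5
Case 2: 5x + 1 = -15
  5x = -16, so x = -16/5

x = -16/5, x = 14/5


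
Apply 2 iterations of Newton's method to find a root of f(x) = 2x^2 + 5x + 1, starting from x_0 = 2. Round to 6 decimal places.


Newton's method: x_(n+1) = x_n - f(x_n)/f'(x_n)
f(x) = 2x^2 + 5x + 1
f'(x) = 4x + 5

Iteration 1:
  f(2.000000) = 19.000000
  f'(2.000000) = 13.000000
  x_1 = 2.000000 - (19.000000)/(13.000000) = 0.538462

Iteration 2:
  f(0.538462) = 4.272189
  f'(0.538462) = 7.153846
  x_2 = 0.538462 - (4.272189)/(7.153846) = -0.058726

x_2 = -0.058726


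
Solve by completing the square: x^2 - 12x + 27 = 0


Start: x^2 - 12x + 27 = 0
Move constant: x^2 - 12x = -27
Half of -12 is -6, squared is 36
Add 36 to both sides: x^2 - 12x + 36 = 9
(x - 6)^2 = 9
x - 6 = ±3
x = 6 + 3 = 9 or x = 6 - 3 = 3

x = 3, x = 9


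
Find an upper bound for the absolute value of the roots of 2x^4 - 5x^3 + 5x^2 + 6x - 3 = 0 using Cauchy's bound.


Cauchy's bound: all roots r satisfy |r| <= 1 + max(|a_i/a_n|) for i = 0,...,n-1
where a_n is the leading coefficient.

Coefficients: [2, -5, 5, 6, -3]
Leading coefficient a_n = 2
Ratios |a_i/a_n|: 5/2, 5/2, 3, 3/2
Maximum ratio: 3
Cauchy's bound: |r| <= 1 + 3 = 4

Upper bound = 4


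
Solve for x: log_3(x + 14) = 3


Convert to exponential form: x + 14 = 3^3 = 27
x = 27 - 14 = 13
Check: log_3(13 + 14) = log_3(27) = log_3(27) = 3 ✓

x = 13


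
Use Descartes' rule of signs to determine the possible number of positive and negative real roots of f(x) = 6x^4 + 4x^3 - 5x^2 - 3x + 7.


Descartes' rule of signs:

For positive roots, count sign changes in f(x) = 6x^4 + 4x^3 - 5x^2 - 3x + 7:
Signs of coefficients: +, +, -, -, +
Number of sign changes: 2
Possible positive real roots: 2, 0

For negative roots, examine f(-x) = 6x^4 - 4x^3 - 5x^2 + 3x + 7:
Signs of coefficients: +, -, -, +, +
Number of sign changes: 2
Possible negative real roots: 2, 0

Positive roots: 2 or 0; Negative roots: 2 or 0


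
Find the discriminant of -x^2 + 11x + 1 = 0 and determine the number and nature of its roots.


For ax^2 + bx + c = 0, discriminant D = b^2 - 4ac
Here a = -1, b = 11, c = 1
D = (11)^2 - 4(-1)(1) = 121 + 4 = 125

D = 125 > 0 but not a perfect square
The equation has 2 distinct real irrational roots.

Discriminant = 125, 2 distinct real irrational roots


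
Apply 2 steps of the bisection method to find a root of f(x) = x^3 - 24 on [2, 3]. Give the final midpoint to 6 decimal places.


f(x) = x^3 - 24
f(2) = -16 < 0
f(3) = 3 > 0

Step 1: midpoint = (2.000000 + 3.000000)/2 = 2.500000
  f(2.500000) = -8.375000
  f(mid) < 0, so root is in [2.500000, 3.000000]

Step 2: midpoint = (2.500000 + 3.000000)/2 = 2.750000
  f(2.750000) = -3.203125
  f(mid) < 0, so root is in [2.750000, 3.000000]

midpoint = 2.750000


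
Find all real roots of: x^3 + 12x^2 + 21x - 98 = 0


Let p(x) = x^3 + 12x^2 + 21x - 98. By the rational root theorem (leading coefficient 1), any rational root is an integer divisor of 98: try ±1, ±2, ... in turn.
Test x = 1: value = -64 ≠ 0.
Test x = -1: value = -108 ≠ 0.
Test x = 2: value = 0 ✓, so (x - 2) is a factor.
Synthetic division by (x - 2): bring down 1; 1(2) + 12 = 14; 14(2) + 21 = 49; 49(2) - 98 = 0 → quotient x^2 + 14x + 49, remainder 0.
Solve the quadratic x^2 + 14x + 49 = 0: discriminant = 14^2 - 4(1)(49) = 196 - 196 = 0.
Discriminant = 0, so a double root: x = -14/2 = -7.

x = -7 (multiplicity 2), x = 2


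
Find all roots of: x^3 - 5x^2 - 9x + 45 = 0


Let p(x) = x^3 - 5x^2 - 9x + 45. By the rational root theorem (leading coefficient 1), any rational root is an integer divisor of 45: try ±1, ±2, ... in turn.
Test x = 1: value = 32 ≠ 0.
Test x = -1: value = 48 ≠ 0.
Test x = 3: value = 0 ✓, so (x - 3) is a factor.
Synthetic division by (x - 3): bring down 1; 1(3) - 5 = -2; (-2)(3) - 9 = -15; (-15)(3) + 45 = 0 → quotient x^2 - 2x - 15, remainder 0.
Solve the quadratic x^2 - 2x - 15 = 0: discriminant = (-2)^2 - 4(1)(-15) = 4 + 60 = 64.
sqrt(64) = 8, so x = (2 ± 8)/2: x = 5 or x = -3.
Collecting all roots found:

x = -3, x = 3, x = 5


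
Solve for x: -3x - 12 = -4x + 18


Starting with: -3x - 12 = -4x + 18
Move all x terms to left: (-3 + 4)x = 18 + 12
Simplify: x = 30
Divide both sides by 1: x = 30

x = 30


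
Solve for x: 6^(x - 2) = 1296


Express both sides with the same base.
1296 = 6^4
Since the bases match, equate exponents: x - 2 = 4
So x = 4 - (-2) = 6

x = 6


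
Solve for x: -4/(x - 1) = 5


Multiply both sides by (x - 1): -4 = 5(x - 1)
Distribute: -4 = 5x - 5
5x = -4 + 5 = 1
x = 1/5

x = 1/5


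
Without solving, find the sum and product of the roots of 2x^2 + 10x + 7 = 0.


By Vieta's formulas for ax^2 + bx + c = 0:
  Sum of roots = -b/a
  Product of roots = c/a

Here a = 2, b = 10, c = 7
Sum = -(10)/2 = -5
Product = 7/2 = 7/2

Sum = -5, Product = 7/2


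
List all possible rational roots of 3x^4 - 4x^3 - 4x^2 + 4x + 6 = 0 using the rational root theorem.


Rational root theorem: possible roots are ±p/q where:
  p divides the constant term (6): p ∈ {1, 2, 3, 6}
  q divides the leading coefficient (3): q ∈ {1, 3}

All possible rational roots: -6, -3, -2, -1, -2/3, -1/3, 1/3, 2/3, 1, 2, 3, 6

-6, -3, -2, -1, -2/3, -1/3, 1/3, 2/3, 1, 2, 3, 6


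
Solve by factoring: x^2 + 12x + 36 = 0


We need two numbers that multiply to 36 and add to 12.
Those numbers are 6 and 6 (since 6 * 6 = 36 and 6 + 6 = 12).
So x^2 + 12x + 36 = (x + 6)(x + 6) = 0
Setting each factor to zero: x = -6 or x = -6

x = -6


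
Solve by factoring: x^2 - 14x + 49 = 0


We need two numbers that multiply to 49 and add to -14.
Those numbers are -7 and -7 (since (-7) * (-7) = 49 and (-7) + (-7) = -14).
So x^2 - 14x + 49 = (x - 7)(x - 7) = 0
Setting each factor to zero: x = 7 or x = 7

x = 7


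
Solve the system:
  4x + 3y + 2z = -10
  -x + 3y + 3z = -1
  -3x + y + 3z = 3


Using Cramer's rule. Expand each determinant along the first row.
D  = 4*[3*3 - 3*1] - 3*[(-1)*3 - 3*(-3)] + 2*[(-1)*1 - 3*(-3)]
  = 4*(6) - 3*(6) + 2*(8) = 22
Dx = (-10)*[3*3 - 3*1] - 3*[(-1)*3 - 3*3] + 2*[(-1)*1 - 3*3]
  = (-10)*(6) - 3*(-12) + 2*(-10) = -44
Dy = 4*[(-1)*3 - 3*3] - (-10)*[(-1)*3 - 3*(-3)] + 2*[(-1)*3 - (-1)*(-3)]
  = 4*(-12) - (-10)*(6) + 2*(-6) = 0
Dz = 4*[3*3 - (-1)*1] - 3*[(-1)*3 - (-1)*(-3)] + (-10)*[(-1)*1 - 3*(-3)]
  = 4*(10) - 3*(-6) + (-10)*(8) = -22
x = Dx/D = -44/22 = -2, y = Dy/D = 0/22 = 0, z = Dz/D = -22/22 = -1
Check eq1: (4)(-2) + (3)(0) + (2)(-1) = -10 = -10 ✓
Check eq2: (-1)(-2) + (3)(0) + (3)(-1) = -1 = -1 ✓
Check eq3: (-3)(-2) + (1)(0) + (3)(-1) = 3 = 3 ✓

x = -2, y = 0, z = -1


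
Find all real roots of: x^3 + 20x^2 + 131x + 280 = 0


Let p(x) = x^3 + 20x^2 + 131x + 280. By the rational root theorem (leading coefficient 1), any rational root is an integer divisor of 280: try ±1, ±2, ... in turn.
Test x = 1: value = 432 ≠ 0.
Test x = -1: value = 168 ≠ 0.
Test x = 2: value = 630 ≠ 0.
Test x = -2: value = 90 ≠ 0.
Test x = 4: value = 1188 ≠ 0.
Test x = -4: value = 12 ≠ 0.
Test x = 5: value = 1560 ≠ 0.
Test x = -5: value = 0 ✓, so (x + 5) is a factor.
Synthetic division by (x + 5): bring down 1; 1(-5) + 20 = 15; 15(-5) + 131 = 56; 56(-5) + 280 = 0 → quotient x^2 + 15x + 56, remainder 0.
Solve the quadratic x^2 + 15x + 56 = 0: discriminant = 15^2 - 4(1)(56) = 225 - 224 = 1.
sqrt(1) = 1, so x = (-15 ± 1)/2: x = -7 or x = -8.

x = -8, x = -7, x = -5


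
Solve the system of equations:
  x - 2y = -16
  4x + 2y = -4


Using Cramer's rule:
Determinant D = (1)(2) - (4)(-2) = 2 + 8 = 10
Dx = (-16)(2) - (-4)(-2) = -32 - 8 = -40
Dy = (1)(-4) - (4)(-16) = -4 + 64 = 60
x = Dx/D = -40/10 = -4
y = Dy/D = 60/10 = 6

x = -4, y = 6


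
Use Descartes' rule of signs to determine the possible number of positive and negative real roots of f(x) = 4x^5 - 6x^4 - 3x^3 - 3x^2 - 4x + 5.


Descartes' rule of signs:

For positive roots, count sign changes in f(x) = 4x^5 - 6x^4 - 3x^3 - 3x^2 - 4x + 5:
Signs of coefficients: +, -, -, -, -, +
Number of sign changes: 2
Possible positive real roots: 2, 0

For negative roots, examine f(-x) = -4x^5 - 6x^4 + 3x^3 - 3x^2 + 4x + 5:
Signs of coefficients: -, -, +, -, +, +
Number of sign changes: 3
Possible negative real roots: 3, 1

Positive roots: 2 or 0; Negative roots: 3 or 1


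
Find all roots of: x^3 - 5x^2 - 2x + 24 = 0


Let p(x) = x^3 - 5x^2 - 2x + 24. By the rational root theorem (leading coefficient 1), any rational root is an integer divisor of 24: try ±1, ±2, ... in turn.
Test x = 1: value = 18 ≠ 0.
Test x = -1: value = 20 ≠ 0.
Test x = 2: value = 8 ≠ 0.
Test x = -2: value = 0 ✓, so (x + 2) is a factor.
Synthetic division by (x + 2): bring down 1; 1(-2) - 5 = -7; (-7)(-2) - 2 = 12; 12(-2) + 24 = 0 → quotient x^2 - 7x + 12, remainder 0.
Solve the quadratic x^2 - 7x + 12 = 0: discriminant = (-7)^2 - 4(1)(12) = 49 - 48 = 1.
sqrt(1) = 1, so x = (7 ± 1)/2: x = 4 or x = 3.
Collecting all roots found:

x = -2, x = 3, x = 4


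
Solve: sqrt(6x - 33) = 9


Square both sides: 6x - 33 = 9^2 = 81
6x = 81 + 33 = 114
x = 19
Check: sqrt(6*19 - 33) = sqrt(81) = 9 ✓

x = 19


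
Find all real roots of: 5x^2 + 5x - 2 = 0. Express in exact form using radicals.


Using the quadratic formula: x = (-b ± sqrt(b^2 - 4ac)) / (2a)
Here a = 5, b = 5, c = -2
Discriminant = b^2 - 4ac = 5^2 - 4(5)(-2) = 25 + 40 = 65
Since discriminant = 65 > 0, there are two real roots.
x = (-5 ± sqrt(65)) / 10
Numerically: x ≈ 0.3062 or x ≈ -1.3062

x = (-5 + sqrt(65)) / 10 or x = (-5 - sqrt(65)) / 10


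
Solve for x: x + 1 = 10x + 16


Starting with: x + 1 = 10x + 16
Move all x terms to left: (1 - 10)x = 16 - 1
Simplify: -9x = 15
Divide both sides by -9: x = -5/3

x = -5/3


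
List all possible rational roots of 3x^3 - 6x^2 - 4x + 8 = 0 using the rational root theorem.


Rational root theorem: possible roots are ±p/q where:
  p divides the constant term (8): p ∈ {1, 2, 4, 8}
  q divides the leading coefficient (3): q ∈ {1, 3}

All possible rational roots: -8, -4, -8/3, -2, -4/3, -1, -2/3, -1/3, 1/3, 2/3, 1, 4/3, 2, 8/3, 4, 8

-8, -4, -8/3, -2, -4/3, -1, -2/3, -1/3, 1/3, 2/3, 1, 4/3, 2, 8/3, 4, 8


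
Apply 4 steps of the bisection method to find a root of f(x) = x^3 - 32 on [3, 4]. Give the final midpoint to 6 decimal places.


f(x) = x^3 - 32
f(3) = -5 < 0
f(4) = 32 > 0

Step 1: midpoint = (3.000000 + 4.000000)/2 = 3.500000
  f(3.500000) = 10.875000
  f(mid) > 0, so root is in [3.000000, 3.500000]

Step 2: midpoint = (3.000000 + 3.500000)/2 = 3.250000
  f(3.250000) = 2.328125
  f(mid) > 0, so root is in [3.000000, 3.250000]

Step 3: midpoint = (3.000000 + 3.250000)/2 = 3.125000
  f(3.125000) = -1.482422
  f(mid) < 0, so root is in [3.125000, 3.250000]

Step 4: midpoint = (3.125000 + 3.250000)/2 = 3.187500
  f(3.187500) = 0.385498
  f(mid) > 0, so root is in [3.125000, 3.187500]

midpoint = 3.187500


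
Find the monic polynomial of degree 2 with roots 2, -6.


A monic polynomial with roots 2, -6 is:
p(x) = (x - 2)(x + 6)
After multiplying by (x - 2): x - 2
After multiplying by (x + 6): x^2 + 4x - 12

x^2 + 4x - 12


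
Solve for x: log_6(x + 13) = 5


Convert to exponential form: x + 13 = 6^5 = 7776
x = 7776 - 13 = 7763
Check: log_6(7763 + 13) = log_6(7776) = log_6(7776) = 5 ✓

x = 7763


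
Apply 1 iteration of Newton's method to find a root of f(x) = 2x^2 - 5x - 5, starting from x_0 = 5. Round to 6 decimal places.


Newton's method: x_(n+1) = x_n - f(x_n)/f'(x_n)
f(x) = 2x^2 - 5x - 5
f'(x) = 4x - 5

Iteration 1:
  f(5.000000) = 20.000000
  f'(5.000000) = 15.000000
  x_1 = 5.000000 - (20.000000)/(15.000000) = 3.666667

x_1 = 3.666667


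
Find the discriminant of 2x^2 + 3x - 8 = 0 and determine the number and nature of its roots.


For ax^2 + bx + c = 0, discriminant D = b^2 - 4ac
Here a = 2, b = 3, c = -8
D = (3)^2 - 4(2)(-8) = 9 + 64 = 73

D = 73 > 0 but not a perfect square
The equation has 2 distinct real irrational roots.

Discriminant = 73, 2 distinct real irrational roots


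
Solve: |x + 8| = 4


An absolute value equation |expr| = 4 gives two cases:
Case 1: x + 8 = 4
  x = -4, so x = -4
Case 2: x + 8 = -4
  x = -12, so x = -12

x = -12, x = -4


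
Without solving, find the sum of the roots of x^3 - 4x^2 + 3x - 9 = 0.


By Vieta's formulas for x^3 + bx^2 + cx + d = 0:
  r1 + r2 + r3 = -b/a = 4
  r1*r2 + r1*r3 + r2*r3 = c/a = 3
  r1*r2*r3 = -d/a = 9


Sum = 4


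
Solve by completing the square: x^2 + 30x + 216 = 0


Start: x^2 + 30x + 216 = 0
Move constant: x^2 + 30x = -216
Half of 30 is 15, squared is 225
Add 225 to both sides: x^2 + 30x + 225 = 9
(x + 15)^2 = 9
x + 15 = ±3
x = -15 + 3 = -12 or x = -15 - 3 = -18

x = -18, x = -12


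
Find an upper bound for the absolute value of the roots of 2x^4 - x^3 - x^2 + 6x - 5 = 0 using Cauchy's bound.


Cauchy's bound: all roots r satisfy |r| <= 1 + max(|a_i/a_n|) for i = 0,...,n-1
where a_n is the leading coefficient.

Coefficients: [2, -1, -1, 6, -5]
Leading coefficient a_n = 2
Ratios |a_i/a_n|: 1/2, 1/2, 3, 5/2
Maximum ratio: 3
Cauchy's bound: |r| <= 1 + 3 = 4

Upper bound = 4


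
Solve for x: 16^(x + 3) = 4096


Express both sides with the same base.
4096 = 16^3
Since the bases match, equate exponents: x + 3 = 3
So x = 3 - (3) = 0

x = 0


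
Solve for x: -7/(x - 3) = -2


Multiply both sides by (x - 3): -7 = -2(x - 3)
Distribute: -7 = -2x + 6
-2x = -7 - 6 = -13
x = 13/2

x = 13/2


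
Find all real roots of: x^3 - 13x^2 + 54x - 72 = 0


Let p(x) = x^3 - 13x^2 + 54x - 72. By the rational root theorem (leading coefficient 1), any rational root is an integer divisor of 72: try ±1, ±2, ... in turn.
Test x = 1: value = -30 ≠ 0.
Test x = -1: value = -140 ≠ 0.
Test x = 2: value = -8 ≠ 0.
Test x = -2: value = -240 ≠ 0.
Test x = 3: value = 0 ✓, so (x - 3) is a factor.
Synthetic division by (x - 3): bring down 1; 1(3) - 13 = -10; (-10)(3) + 54 = 24; 24(3) - 72 = 0 → quotient x^2 - 10x + 24, remainder 0.
Solve the quadratic x^2 - 10x + 24 = 0: discriminant = (-10)^2 - 4(1)(24) = 100 - 96 = 4.
sqrt(4) = 2, so x = (10 ± 2)/2: x = 6 or x = 4.

x = 3, x = 4, x = 6


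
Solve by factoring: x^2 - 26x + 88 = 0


We need two numbers that multiply to 88 and add to -26.
Those numbers are -22 and -4 (since (-22) * (-4) = 88 and (-22) + (-4) = -26).
So x^2 - 26x + 88 = (x - 22)(x - 4) = 0
Setting each factor to zero: x = 22 or x = 4

x = 4, x = 22


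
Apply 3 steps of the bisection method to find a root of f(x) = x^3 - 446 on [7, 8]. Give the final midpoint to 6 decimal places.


f(x) = x^3 - 446
f(7) = -103 < 0
f(8) = 66 > 0

Step 1: midpoint = (7.000000 + 8.000000)/2 = 7.500000
  f(7.500000) = -24.125000
  f(mid) < 0, so root is in [7.500000, 8.000000]

Step 2: midpoint = (7.500000 + 8.000000)/2 = 7.750000
  f(7.750000) = 19.484375
  f(mid) > 0, so root is in [7.500000, 7.750000]

Step 3: midpoint = (7.500000 + 7.750000)/2 = 7.625000
  f(7.625000) = -2.677734
  f(mid) < 0, so root is in [7.625000, 7.750000]

midpoint = 7.625000


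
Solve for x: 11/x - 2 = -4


Subtract -2 from both sides: 11/x = -2
Multiply both sides by x: 11 = -2 * x
Divide by -2: x = -11/2

x = -11/2


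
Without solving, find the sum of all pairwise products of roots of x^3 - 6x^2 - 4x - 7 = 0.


By Vieta's formulas for x^3 + bx^2 + cx + d = 0:
  r1 + r2 + r3 = -b/a = 6
  r1*r2 + r1*r3 + r2*r3 = c/a = -4
  r1*r2*r3 = -d/a = 7


Sum of pairwise products = -4


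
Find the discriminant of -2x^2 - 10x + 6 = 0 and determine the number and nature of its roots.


For ax^2 + bx + c = 0, discriminant D = b^2 - 4ac
Here a = -2, b = -10, c = 6
D = (-10)^2 - 4(-2)(6) = 100 + 48 = 148

D = 148 > 0 but not a perfect square
The equation has 2 distinct real irrational roots.

Discriminant = 148, 2 distinct real irrational roots


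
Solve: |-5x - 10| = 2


An absolute value equation |expr| = 2 gives two cases:
Case 1: -5x - 10 = 2
  -5x = 12, so x = -12/5
Case 2: -5x - 10 = -2
  -5x = 8, so x = -8/5

x = -12/5, x = -8/5


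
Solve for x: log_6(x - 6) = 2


Convert to exponential form: x - 6 = 6^2 = 36
x = 36 + 6 = 42
Check: log_6(42 - 6) = log_6(36) = log_6(36) = 2 ✓

x = 42


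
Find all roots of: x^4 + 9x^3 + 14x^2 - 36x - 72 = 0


Let p(x) = x^4 + 9x^3 + 14x^2 - 36x - 72. By the rational root theorem (leading coefficient 1), any rational root is an integer divisor of 72: try ±1, ±2, ... in turn.
Test x = 1: value = -84 ≠ 0.
Test x = -1: value = -30 ≠ 0.
Test x = 2: value = 0 ✓, so (x - 2) is a factor.
Synthetic division by (x - 2): bring down 1; 1(2) + 9 = 11; 11(2) + 14 = 36; 36(2) - 36 = 36; 36(2) - 72 = 0 → quotient x^3 + 11x^2 + 36x + 36, remainder 0.
Continue with the quotient x^3 + 11x^2 + 36x + 36 (candidates must divide 36; re-test x = 2 first in case it repeats).
Test x = 2: value = 160 ≠ 0.
Test x = -2: value = 0 ✓, so (x + 2) is a factor.
Synthetic division by (x + 2): bring down 1; 1(-2) + 11 = 9; 9(-2) + 36 = 18; 18(-2) + 36 = 0 → quotient x^2 + 9x + 18, remainder 0.
Solve the quadratic x^2 + 9x + 18 = 0: discriminant = 9^2 - 4(1)(18) = 81 - 72 = 9.
sqrt(9) = 3, so x = (-9 ± 3)/2: x = -3 or x = -6.
Collecting all roots found:

x = -6, x = -3, x = -2, x = 2


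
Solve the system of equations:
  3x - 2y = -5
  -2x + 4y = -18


Using Cramer's rule:
Determinant D = (3)(4) - (-2)(-2) = 12 - 4 = 8
Dx = (-5)(4) - (-18)(-2) = -20 - 36 = -56
Dy = (3)(-18) - (-2)(-5) = -54 - 10 = -64
x = Dx/D = -56/8 = -7
y = Dy/D = -64/8 = -8

x = -7, y = -8


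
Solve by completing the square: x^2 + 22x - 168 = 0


Start: x^2 + 22x - 168 = 0
Move constant: x^2 + 22x = 168
Half of 22 is 11, squared is 121
Add 121 to both sides: x^2 + 22x + 121 = 289
(x + 11)^2 = 289
x + 11 = ±17
x = -11 + 17 = 6 or x = -11 - 17 = -28

x = -28, x = 6


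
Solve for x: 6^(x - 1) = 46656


Express both sides with the same base.
46656 = 6^6
Since the bases match, equate exponents: x - 1 = 6
So x = 6 - (-1) = 7

x = 7


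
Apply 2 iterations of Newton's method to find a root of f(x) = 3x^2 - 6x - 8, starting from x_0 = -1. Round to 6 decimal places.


Newton's method: x_(n+1) = x_n - f(x_n)/f'(x_n)
f(x) = 3x^2 - 6x - 8
f'(x) = 6x - 6

Iteration 1:
  f(-1.000000) = 1.000000
  f'(-1.000000) = -12.000000
  x_1 = -1.000000 - (1.000000)/(-12.000000) = -0.916667

Iteration 2:
  f(-0.916667) = 0.020833
  f'(-0.916667) = -11.500000
  x_2 = -0.916667 - (0.020833)/(-11.500000) = -0.914855

x_2 = -0.914855


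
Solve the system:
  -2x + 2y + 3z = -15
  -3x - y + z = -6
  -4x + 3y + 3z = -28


Using Cramer's rule. Expand each determinant along the first row.
D  = (-2)*[(-1)*3 - 1*3] - 2*[(-3)*3 - 1*(-4)] + 3*[(-3)*3 - (-1)*(-4)]
  = (-2)*(-6) - 2*(-5) + 3*(-13) = -17
Dx = (-15)*[(-1)*3 - 1*3] - 2*[(-6)*3 - 1*(-28)] + 3*[(-6)*3 - (-1)*(-28)]
  = (-15)*(-6) - 2*(10) + 3*(-46) = -68
Dy = (-2)*[(-6)*3 - 1*(-28)] - (-15)*[(-3)*3 - 1*(-4)] + 3*[(-3)*(-28) - (-6)*(-4)]
  = (-2)*(10) - (-15)*(-5) + 3*(60) = 85
Dz = (-2)*[(-1)*(-28) - (-6)*3] - 2*[(-3)*(-28) - (-6)*(-4)] + (-15)*[(-3)*3 - (-1)*(-4)]
  = (-2)*(46) - 2*(60) + (-15)*(-13) = -17
x = Dx/D = -68/-17 = 4, y = Dy/D = 85/-17 = -5, z = Dz/D = -17/-17 = 1
Check eq1: (-2)(4) + (2)(-5) + (3)(1) = -15 = -15 ✓
Check eq2: (-3)(4) + (-1)(-5) + (1)(1) = -6 = -6 ✓
Check eq3: (-4)(4) + (3)(-5) + (3)(1) = -28 = -28 ✓

x = 4, y = -5, z = 1


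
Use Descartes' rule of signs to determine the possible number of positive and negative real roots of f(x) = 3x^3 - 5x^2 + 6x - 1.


Descartes' rule of signs:

For positive roots, count sign changes in f(x) = 3x^3 - 5x^2 + 6x - 1:
Signs of coefficients: +, -, +, -
Number of sign changes: 3
Possible positive real roots: 3, 1

For negative roots, examine f(-x) = -3x^3 - 5x^2 - 6x - 1:
Signs of coefficients: -, -, -, -
Number of sign changes: 0
Possible negative real roots: 0

Positive roots: 3 or 1; Negative roots: 0


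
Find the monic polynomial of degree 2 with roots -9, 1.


A monic polynomial with roots -9, 1 is:
p(x) = (x + 9)(x - 1)
After multiplying by (x + 9): x + 9
After multiplying by (x - 1): x^2 + 8x - 9

x^2 + 8x - 9


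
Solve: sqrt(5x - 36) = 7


Square both sides: 5x - 36 = 7^2 = 49
5x = 49 + 36 = 85
x = 17
Check: sqrt(5*17 - 36) = sqrt(49) = 7 ✓

x = 17


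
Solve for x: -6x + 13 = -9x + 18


Starting with: -6x + 13 = -9x + 18
Move all x terms to left: (-6 + 9)x = 18 - 13
Simplify: 3x = 5
Divide both sides by 3: x = 5/3

x = 5/3


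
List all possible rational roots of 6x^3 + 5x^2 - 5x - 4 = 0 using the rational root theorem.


Rational root theorem: possible roots are ±p/q where:
  p divides the constant term (-4): p ∈ {1, 2, 4}
  q divides the leading coefficient (6): q ∈ {1, 2, 3, 6}

All possible rational roots: -4, -2, -4/3, -1, -2/3, -1/2, -1/3, -1/6, 1/6, 1/3, 1/2, 2/3, 1, 4/3, 2, 4

-4, -2, -4/3, -1, -2/3, -1/2, -1/3, -1/6, 1/6, 1/3, 1/2, 2/3, 1, 4/3, 2, 4


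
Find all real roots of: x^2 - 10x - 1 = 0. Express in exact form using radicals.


Using the quadratic formula: x = (-b ± sqrt(b^2 - 4ac)) / (2a)
Here a = 1, b = -10, c = -1
Discriminant = b^2 - 4ac = (-10)^2 - 4(1)(-1) = 100 + 4 = 104
Since discriminant = 104 > 0, there are two real roots.
x = (10 ± 2*sqrt(26)) / 2
Simplifying: x = 5 ± sqrt(26)
Numerically: x ≈ 10.0990 or x ≈ -0.0990

x = 5 + sqrt(26) or x = 5 - sqrt(26)


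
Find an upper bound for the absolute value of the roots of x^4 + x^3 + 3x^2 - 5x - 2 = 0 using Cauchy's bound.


Cauchy's bound: all roots r satisfy |r| <= 1 + max(|a_i/a_n|) for i = 0,...,n-1
where a_n is the leading coefficient.

Coefficients: [1, 1, 3, -5, -2]
Leading coefficient a_n = 1
Ratios |a_i/a_n|: 1, 3, 5, 2
Maximum ratio: 5
Cauchy's bound: |r| <= 1 + 5 = 6

Upper bound = 6


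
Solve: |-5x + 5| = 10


An absolute value equation |expr| = 10 gives two cases:
Case 1: -5x + 5 = 10
  -5x = 5, so x = -1
Case 2: -5x + 5 = -10
  -5x = -15, so x = 3

x = -1, x = 3


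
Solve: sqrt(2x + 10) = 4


Square both sides: 2x + 10 = 4^2 = 16
2x = 16 - 10 = 6
x = 3
Check: sqrt(2*3 + 10) = sqrt(16) = 4 ✓

x = 3


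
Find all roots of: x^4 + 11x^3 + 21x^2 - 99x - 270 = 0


Let p(x) = x^4 + 11x^3 + 21x^2 - 99x - 270. By the rational root theorem (leading coefficient 1), any rational root is an integer divisor of 270: try ±1, ±2, ... in turn.
Test x = 1: value = -336 ≠ 0.
Test x = -1: value = -160 ≠ 0.
Test x = 2: value = -280 ≠ 0.
Test x = -2: value = -60 ≠ 0.
Test x = 3: value = 0 ✓, so (x - 3) is a factor.
Synthetic division by (x - 3): bring down 1; 1(3) + 11 = 14; 14(3) + 21 = 63; 63(3) - 99 = 90; 90(3) - 270 = 0 → quotient x^3 + 14x^2 + 63x + 90, remainder 0.
Continue with the quotient x^3 + 14x^2 + 63x + 90 (candidates must divide 90; re-test x = 3 first in case it repeats).
Test x = 3: value = 432 ≠ 0.
Test x = -3: value = 0 ✓, so (x + 3) is a factor.
Synthetic division by (x + 3): bring down 1; 1(-3) + 14 = 11; 11(-3) + 63 = 30; 30(-3) + 90 = 0 → quotient x^2 + 11x + 30, remainder 0.
Solve the quadratic x^2 + 11x + 30 = 0: discriminant = 11^2 - 4(1)(30) = 121 - 120 = 1.
sqrt(1) = 1, so x = (-11 ± 1)/2: x = -5 or x = -6.
Collecting all roots found:

x = -6, x = -5, x = -3, x = 3


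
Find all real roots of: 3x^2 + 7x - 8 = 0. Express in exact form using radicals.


Using the quadratic formula: x = (-b ± sqrt(b^2 - 4ac)) / (2a)
Here a = 3, b = 7, c = -8
Discriminant = b^2 - 4ac = 7^2 - 4(3)(-8) = 49 + 96 = 145
Since discriminant = 145 > 0, there are two real roots.
x = (-7 ± sqrt(145)) / 6
Numerically: x ≈ 0.8403 or x ≈ -3.1736

x = (-7 + sqrt(145)) / 6 or x = (-7 - sqrt(145)) / 6


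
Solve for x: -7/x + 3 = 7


Subtract 3 from both sides: -7/x = 4
Multiply both sides by x: -7 = 4 * x
Divide by 4: x = -7/4

x = -7/4


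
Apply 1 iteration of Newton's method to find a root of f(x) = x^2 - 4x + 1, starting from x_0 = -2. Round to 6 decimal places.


Newton's method: x_(n+1) = x_n - f(x_n)/f'(x_n)
f(x) = x^2 - 4x + 1
f'(x) = 2x - 4

Iteration 1:
  f(-2.000000) = 13.000000
  f'(-2.000000) = -8.000000
  x_1 = -2.000000 - (13.000000)/(-8.000000) = -0.375000

x_1 = -0.375000


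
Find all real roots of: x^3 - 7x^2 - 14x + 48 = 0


Let p(x) = x^3 - 7x^2 - 14x + 48. By the rational root theorem (leading coefficient 1), any rational root is an integer divisor of 48: try ±1, ±2, ... in turn.
Test x = 1: value = 28 ≠ 0.
Test x = -1: value = 54 ≠ 0.
Test x = 2: value = 0 ✓, so (x - 2) is a factor.
Synthetic division by (x - 2): bring down 1; 1(2) - 7 = -5; (-5)(2) - 14 = -24; (-24)(2) + 48 = 0 → quotient x^2 - 5x - 24, remainder 0.
Solve the quadratic x^2 - 5x - 24 = 0: discriminant = (-5)^2 - 4(1)(-24) = 25 + 96 = 121.
sqrt(121) = 11, so x = (5 ± 11)/2: x = 8 or x = -3.

x = -3, x = 2, x = 8


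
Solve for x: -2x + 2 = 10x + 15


Starting with: -2x + 2 = 10x + 15
Move all x terms to left: (-2 - 10)x = 15 - 2
Simplify: -12x = 13
Divide both sides by -12: x = -13/12

x = -13/12


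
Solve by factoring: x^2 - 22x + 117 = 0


We need two numbers that multiply to 117 and add to -22.
Those numbers are -13 and -9 (since (-13) * (-9) = 117 and (-13) + (-9) = -22).
So x^2 - 22x + 117 = (x - 13)(x - 9) = 0
Setting each factor to zero: x = 13 or x = 9

x = 9, x = 13


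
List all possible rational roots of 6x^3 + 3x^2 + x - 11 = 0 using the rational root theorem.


Rational root theorem: possible roots are ±p/q where:
  p divides the constant term (-11): p ∈ {1, 11}
  q divides the leading coefficient (6): q ∈ {1, 2, 3, 6}

All possible rational roots: -11, -11/2, -11/3, -11/6, -1, -1/2, -1/3, -1/6, 1/6, 1/3, 1/2, 1, 11/6, 11/3, 11/2, 11

-11, -11/2, -11/3, -11/6, -1, -1/2, -1/3, -1/6, 1/6, 1/3, 1/2, 1, 11/6, 11/3, 11/2, 11


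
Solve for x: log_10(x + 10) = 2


Convert to exponential form: x + 10 = 10^2 = 100
x = 100 - 10 = 90
Check: log_10(90 + 10) = log_10(100) = log_10(100) = 2 ✓

x = 90


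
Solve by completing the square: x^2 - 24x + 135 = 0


Start: x^2 - 24x + 135 = 0
Move constant: x^2 - 24x = -135
Half of -24 is -12, squared is 144
Add 144 to both sides: x^2 - 24x + 144 = 9
(x - 12)^2 = 9
x - 12 = ±3
x = 12 + 3 = 15 or x = 12 - 3 = 9

x = 9, x = 15


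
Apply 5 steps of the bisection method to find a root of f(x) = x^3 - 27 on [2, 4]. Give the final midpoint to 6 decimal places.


f(x) = x^3 - 27
f(2) = -19 < 0
f(4) = 37 > 0

Step 1: midpoint = (2.000000 + 4.000000)/2 = 3.000000
  f(3.000000) = 0.000000
  f(mid) = 0, exact root found!

midpoint = 3.000000


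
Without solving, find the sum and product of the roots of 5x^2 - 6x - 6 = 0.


By Vieta's formulas for ax^2 + bx + c = 0:
  Sum of roots = -b/a
  Product of roots = c/a

Here a = 5, b = -6, c = -6
Sum = -(-6)/5 = 6/5
Product = -6/5 = -6/5

Sum = 6/5, Product = -6/5


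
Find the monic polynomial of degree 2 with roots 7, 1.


A monic polynomial with roots 7, 1 is:
p(x) = (x - 7)(x - 1)
After multiplying by (x - 7): x - 7
After multiplying by (x - 1): x^2 - 8x + 7

x^2 - 8x + 7


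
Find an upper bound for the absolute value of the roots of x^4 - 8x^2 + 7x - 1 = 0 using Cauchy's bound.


Cauchy's bound: all roots r satisfy |r| <= 1 + max(|a_i/a_n|) for i = 0,...,n-1
where a_n is the leading coefficient.

Coefficients: [1, 0, -8, 7, -1]
Leading coefficient a_n = 1
Ratios |a_i/a_n|: 0, 8, 7, 1
Maximum ratio: 8
Cauchy's bound: |r| <= 1 + 8 = 9

Upper bound = 9


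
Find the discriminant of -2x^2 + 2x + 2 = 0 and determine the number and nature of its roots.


For ax^2 + bx + c = 0, discriminant D = b^2 - 4ac
Here a = -2, b = 2, c = 2
D = (2)^2 - 4(-2)(2) = 4 + 16 = 20

D = 20 > 0 but not a perfect square
The equation has 2 distinct real irrational roots.

Discriminant = 20, 2 distinct real irrational roots


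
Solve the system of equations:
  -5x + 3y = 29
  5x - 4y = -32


Using Cramer's rule:
Determinant D = (-5)(-4) - (5)(3) = 20 - 15 = 5
Dx = (29)(-4) - (-32)(3) = -116 + 96 = -20
Dy = (-5)(-32) - (5)(29) = 160 - 145 = 15
x = Dx/D = -20/5 = -4
y = Dy/D = 15/5 = 3

x = -4, y = 3


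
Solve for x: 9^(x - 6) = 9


Express both sides with the same base.
9 = 9^1
Since the bases match, equate exponents: x - 6 = 1
So x = 1 - (-6) = 7

x = 7


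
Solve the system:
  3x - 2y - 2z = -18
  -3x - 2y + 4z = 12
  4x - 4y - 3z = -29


Using Cramer's rule. Expand each determinant along the first row.
D  = 3*[(-2)*(-3) - 4*(-4)] - (-2)*[(-3)*(-3) - 4*4] + (-2)*[(-3)*(-4) - (-2)*4]
  = 3*(22) - (-2)*(-7) + (-2)*(20) = 12
Dx = (-18)*[(-2)*(-3) - 4*(-4)] - (-2)*[12*(-3) - 4*(-29)] + (-2)*[12*(-4) - (-2)*(-29)]
  = (-18)*(22) - (-2)*(80) + (-2)*(-106) = -24
Dy = 3*[12*(-3) - 4*(-29)] - (-18)*[(-3)*(-3) - 4*4] + (-2)*[(-3)*(-29) - 12*4]
  = 3*(80) - (-18)*(-7) + (-2)*(39) = 36
Dz = 3*[(-2)*(-29) - 12*(-4)] - (-2)*[(-3)*(-29) - 12*4] + (-18)*[(-3)*(-4) - (-2)*4]
  = 3*(106) - (-2)*(39) + (-18)*(20) = 36
x = Dx/D = -24/12 = -2, y = Dy/D = 36/12 = 3, z = Dz/D = 36/12 = 3
Check eq1: (3)(-2) + (-2)(3) + (-2)(3) = -18 = -18 ✓
Check eq2: (-3)(-2) + (-2)(3) + (4)(3) = 12 = 12 ✓
Check eq3: (4)(-2) + (-4)(3) + (-3)(3) = -29 = -29 ✓

x = -2, y = 3, z = 3


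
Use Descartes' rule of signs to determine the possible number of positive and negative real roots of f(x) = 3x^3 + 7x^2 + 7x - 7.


Descartes' rule of signs:

For positive roots, count sign changes in f(x) = 3x^3 + 7x^2 + 7x - 7:
Signs of coefficients: +, +, +, -
Number of sign changes: 1
Possible positive real roots: 1

For negative roots, examine f(-x) = -3x^3 + 7x^2 - 7x - 7:
Signs of coefficients: -, +, -, -
Number of sign changes: 2
Possible negative real roots: 2, 0

Positive roots: 1; Negative roots: 2 or 0


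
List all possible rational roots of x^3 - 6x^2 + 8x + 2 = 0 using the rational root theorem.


Rational root theorem: possible roots are ±p/q where:
  p divides the constant term (2): p ∈ {1, 2}
  q divides the leading coefficient (1): q ∈ {1}

All possible rational roots: -2, -1, 1, 2

-2, -1, 1, 2


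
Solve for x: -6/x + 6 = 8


Subtract 6 from both sides: -6/x = 2
Multiply both sides by x: -6 = 2 * x
Divide by 2: x = -3

x = -3


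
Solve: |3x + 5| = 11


An absolute value equation |expr| = 11 gives two cases:
Case 1: 3x + 5 = 11
  3x = 6, so x = 2
Case 2: 3x + 5 = -11
  3x = -16, so x = -16/3

x = -16/3, x = 2


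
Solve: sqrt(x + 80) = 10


Square both sides: x + 80 = 10^2 = 100
x = 100 - 80 = 20
x = 20
Check: sqrt(1*20 + 80) = sqrt(100) = 10 ✓

x = 20


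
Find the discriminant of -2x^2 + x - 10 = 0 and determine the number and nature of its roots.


For ax^2 + bx + c = 0, discriminant D = b^2 - 4ac
Here a = -2, b = 1, c = -10
D = (1)^2 - 4(-2)(-10) = 1 - 80 = -79

D = -79 < 0
The equation has no real roots (2 complex conjugate roots).

Discriminant = -79, no real roots (2 complex conjugate roots)


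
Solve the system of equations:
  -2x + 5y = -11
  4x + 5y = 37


Using Cramer's rule:
Determinant D = (-2)(5) - (4)(5) = -10 - 20 = -30
Dx = (-11)(5) - (37)(5) = -55 - 185 = -240
Dy = (-2)(37) - (4)(-11) = -74 + 44 = -30
x = Dx/D = -240/-30 = 8
y = Dy/D = -30/-30 = 1

x = 8, y = 1


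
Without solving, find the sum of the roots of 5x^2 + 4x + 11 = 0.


By Vieta's formulas for ax^2 + bx + c = 0:
  Sum of roots = -b/a
  Product of roots = c/a

Here a = 5, b = 4, c = 11
Sum = -(4)/5 = -4/5
Product = 11/5 = 11/5

Sum = -4/5


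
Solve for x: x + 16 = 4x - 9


Starting with: x + 16 = 4x - 9
Move all x terms to left: (1 - 4)x = -9 - 16
Simplify: -3x = -25
Divide both sides by -3: x = 25/3

x = 25/3


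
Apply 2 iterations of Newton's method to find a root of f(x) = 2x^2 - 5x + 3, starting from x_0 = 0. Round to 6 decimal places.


Newton's method: x_(n+1) = x_n - f(x_n)/f'(x_n)
f(x) = 2x^2 - 5x + 3
f'(x) = 4x - 5

Iteration 1:
  f(0.000000) = 3.000000
  f'(0.000000) = -5.000000
  x_1 = 0.000000 - (3.000000)/(-5.000000) = 0.600000

Iteration 2:
  f(0.600000) = 0.720000
  f'(0.600000) = -2.600000
  x_2 = 0.600000 - (0.720000)/(-2.600000) = 0.876923

x_2 = 0.876923


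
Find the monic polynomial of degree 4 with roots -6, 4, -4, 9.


A monic polynomial with roots -6, 4, -4, 9 is:
p(x) = (x + 6)(x - 4)(x + 4)(x - 9)
After multiplying by (x + 6): x + 6
After multiplying by (x - 4): x^2 + 2x - 24
After multiplying by (x + 4): x^3 + 6x^2 - 16x - 96
After multiplying by (x - 9): x^4 - 3x^3 - 70x^2 + 48x + 864

x^4 - 3x^3 - 70x^2 + 48x + 864


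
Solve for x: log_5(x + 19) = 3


Convert to exponential form: x + 19 = 5^3 = 125
x = 125 - 19 = 106
Check: log_5(106 + 19) = log_5(125) = log_5(125) = 3 ✓

x = 106


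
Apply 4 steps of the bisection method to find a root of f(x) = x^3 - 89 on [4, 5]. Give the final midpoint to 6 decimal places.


f(x) = x^3 - 89
f(4) = -25 < 0
f(5) = 36 > 0

Step 1: midpoint = (4.000000 + 5.000000)/2 = 4.500000
  f(4.500000) = 2.125000
  f(mid) > 0, so root is in [4.000000, 4.500000]

Step 2: midpoint = (4.000000 + 4.500000)/2 = 4.250000
  f(4.250000) = -12.234375
  f(mid) < 0, so root is in [4.250000, 4.500000]

Step 3: midpoint = (4.250000 + 4.500000)/2 = 4.375000
  f(4.375000) = -5.259766
  f(mid) < 0, so root is in [4.375000, 4.500000]

Step 4: midpoint = (4.375000 + 4.500000)/2 = 4.437500
  f(4.437500) = -1.619385
  f(mid) < 0, so root is in [4.437500, 4.500000]

midpoint = 4.437500


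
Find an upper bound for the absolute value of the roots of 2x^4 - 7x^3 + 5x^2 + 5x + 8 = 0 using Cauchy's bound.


Cauchy's bound: all roots r satisfy |r| <= 1 + max(|a_i/a_n|) for i = 0,...,n-1
where a_n is the leading coefficient.

Coefficients: [2, -7, 5, 5, 8]
Leading coefficient a_n = 2
Ratios |a_i/a_n|: 7/2, 5/2, 5/2, 4
Maximum ratio: 4
Cauchy's bound: |r| <= 1 + 4 = 5

Upper bound = 5


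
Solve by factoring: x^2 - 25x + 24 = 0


We need two numbers that multiply to 24 and add to -25.
Those numbers are -24 and -1 (since (-24) * (-1) = 24 and (-24) + (-1) = -25).
So x^2 - 25x + 24 = (x - 24)(x - 1) = 0
Setting each factor to zero: x = 24 or x = 1

x = 1, x = 24


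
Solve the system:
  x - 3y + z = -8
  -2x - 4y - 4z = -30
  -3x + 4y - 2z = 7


Using Cramer's rule. Expand each determinant along the first row.
D  = 1*[(-4)*(-2) - (-4)*4] - (-3)*[(-2)*(-2) - (-4)*(-3)] + 1*[(-2)*4 - (-4)*(-3)]
  = 1*(24) - (-3)*(-8) + 1*(-20) = -20
Dx = (-8)*[(-4)*(-2) - (-4)*4] - (-3)*[(-30)*(-2) - (-4)*7] + 1*[(-30)*4 - (-4)*7]
  = (-8)*(24) - (-3)*(88) + 1*(-92) = -20
Dy = 1*[(-30)*(-2) - (-4)*7] - (-8)*[(-2)*(-2) - (-4)*(-3)] + 1*[(-2)*7 - (-30)*(-3)]
  = 1*(88) - (-8)*(-8) + 1*(-104) = -80
Dz = 1*[(-4)*7 - (-30)*4] - (-3)*[(-2)*7 - (-30)*(-3)] + (-8)*[(-2)*4 - (-4)*(-3)]
  = 1*(92) - (-3)*(-104) + (-8)*(-20) = -60
x = Dx/D = -20/-20 = 1, y = Dy/D = -80/-20 = 4, z = Dz/D = -60/-20 = 3
Check eq1: (1)(1) + (-3)(4) + (1)(3) = -8 = -8 ✓
Check eq2: (-2)(1) + (-4)(4) + (-4)(3) = -30 = -30 ✓
Check eq3: (-3)(1) + (4)(4) + (-2)(3) = 7 = 7 ✓

x = 1, y = 4, z = 3


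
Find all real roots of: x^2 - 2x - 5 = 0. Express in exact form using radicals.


Using the quadratic formula: x = (-b ± sqrt(b^2 - 4ac)) / (2a)
Here a = 1, b = -2, c = -5
Discriminant = b^2 - 4ac = (-2)^2 - 4(1)(-5) = 4 + 20 = 24
Since discriminant = 24 > 0, there are two real roots.
x = (2 ± 2*sqrt(6)) / 2
Simplifying: x = 1 ± sqrt(6)
Numerically: x ≈ 3.4495 or x ≈ -1.4495

x = 1 + sqrt(6) or x = 1 - sqrt(6)


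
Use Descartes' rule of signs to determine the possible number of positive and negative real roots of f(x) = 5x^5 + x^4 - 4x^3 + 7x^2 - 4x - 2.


Descartes' rule of signs:

For positive roots, count sign changes in f(x) = 5x^5 + x^4 - 4x^3 + 7x^2 - 4x - 2:
Signs of coefficients: +, +, -, +, -, -
Number of sign changes: 3
Possible positive real roots: 3, 1

For negative roots, examine f(-x) = -5x^5 + x^4 + 4x^3 + 7x^2 + 4x - 2:
Signs of coefficients: -, +, +, +, +, -
Number of sign changes: 2
Possible negative real roots: 2, 0

Positive roots: 3 or 1; Negative roots: 2 or 0


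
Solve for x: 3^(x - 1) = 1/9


Express both sides with the same base.
1/9 = 3^(-2)
Since the bases match, equate exponents: x - 1 = -2
So x = -2 - (-1) = -1

x = -1


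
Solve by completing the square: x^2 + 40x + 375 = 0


Start: x^2 + 40x + 375 = 0
Move constant: x^2 + 40x = -375
Half of 40 is 20, squared is 400
Add 400 to both sides: x^2 + 40x + 400 = 25
(x + 20)^2 = 25
x + 20 = ±5
x = -20 + 5 = -15 or x = -20 - 5 = -25

x = -25, x = -15


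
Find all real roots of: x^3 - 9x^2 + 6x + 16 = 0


Let p(x) = x^3 - 9x^2 + 6x + 16. By the rational root theorem (leading coefficient 1), any rational root is an integer divisor of 16: try ±1, ±2, ... in turn.
Test x = 1: value = 14 ≠ 0.
Test x = -1: value = 0 ✓, so (x + 1) is a factor.
Synthetic division by (x + 1): bring down 1; 1(-1) - 9 = -10; (-10)(-1) + 6 = 16; 16(-1) + 16 = 0 → quotient x^2 - 10x + 16, remainder 0.
Solve the quadratic x^2 - 10x + 16 = 0: discriminant = (-10)^2 - 4(1)(16) = 100 - 64 = 36.
sqrt(36) = 6, so x = (10 ± 6)/2: x = 8 or x = 2.

x = -1, x = 2, x = 8


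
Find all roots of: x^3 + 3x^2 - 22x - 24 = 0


Let p(x) = x^3 + 3x^2 - 22x - 24. By the rational root theorem (leading coefficient 1), any rational root is an integer divisor of 24: try ±1, ±2, ... in turn.
Test x = 1: value = -42 ≠ 0.
Test x = -1: value = 0 ✓, so (x + 1) is a factor.
Synthetic division by (x + 1): bring down 1; 1(-1) + 3 = 2; 2(-1) - 22 = -24; (-24)(-1) - 24 = 0 → quotient x^2 + 2x - 24, remainder 0.
Solve the quadratic x^2 + 2x - 24 = 0: discriminant = 2^2 - 4(1)(-24) = 4 + 96 = 100.
sqrt(100) = 10, so x = (-2 ± 10)/2: x = 4 or x = -6.
Collecting all roots found:

x = -6, x = -1, x = 4


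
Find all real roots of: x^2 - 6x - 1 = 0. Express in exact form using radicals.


Using the quadratic formula: x = (-b ± sqrt(b^2 - 4ac)) / (2a)
Here a = 1, b = -6, c = -1
Discriminant = b^2 - 4ac = (-6)^2 - 4(1)(-1) = 36 + 4 = 40
Since discriminant = 40 > 0, there are two real roots.
x = (6 ± 2*sqrt(10)) / 2
Simplifying: x = 3 ± sqrt(10)
Numerically: x ≈ 6.1623 or x ≈ -0.1623

x = 3 + sqrt(10) or x = 3 - sqrt(10)


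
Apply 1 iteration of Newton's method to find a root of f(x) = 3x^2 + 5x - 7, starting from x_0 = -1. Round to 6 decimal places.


Newton's method: x_(n+1) = x_n - f(x_n)/f'(x_n)
f(x) = 3x^2 + 5x - 7
f'(x) = 6x + 5

Iteration 1:
  f(-1.000000) = -9.000000
  f'(-1.000000) = -1.000000
  x_1 = -1.000000 - (-9.000000)/(-1.000000) = -10.000000

x_1 = -10.000000


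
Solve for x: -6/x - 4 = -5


Subtract -4 from both sides: -6/x = -1
Multiply both sides by x: -6 = -1 * x
Divide by -1: x = 6

x = 6


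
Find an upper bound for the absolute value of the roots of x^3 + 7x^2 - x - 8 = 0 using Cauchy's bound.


Cauchy's bound: all roots r satisfy |r| <= 1 + max(|a_i/a_n|) for i = 0,...,n-1
where a_n is the leading coefficient.

Coefficients: [1, 7, -1, -8]
Leading coefficient a_n = 1
Ratios |a_i/a_n|: 7, 1, 8
Maximum ratio: 8
Cauchy's bound: |r| <= 1 + 8 = 9

Upper bound = 9


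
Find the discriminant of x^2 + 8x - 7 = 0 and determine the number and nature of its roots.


For ax^2 + bx + c = 0, discriminant D = b^2 - 4ac
Here a = 1, b = 8, c = -7
D = (8)^2 - 4(1)(-7) = 64 + 28 = 92

D = 92 > 0 but not a perfect square
The equation has 2 distinct real irrational roots.

Discriminant = 92, 2 distinct real irrational roots


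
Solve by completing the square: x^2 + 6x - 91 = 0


Start: x^2 + 6x - 91 = 0
Move constant: x^2 + 6x = 91
Half of 6 is 3, squared is 9
Add 9 to both sides: x^2 + 6x + 9 = 100
(x + 3)^2 = 100
x + 3 = ±10
x = -3 + 10 = 7 or x = -3 - 10 = -13

x = -13, x = 7


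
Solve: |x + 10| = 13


An absolute value equation |expr| = 13 gives two cases:
Case 1: x + 10 = 13
  x = 3, so x = 3
Case 2: x + 10 = -13
  x = -23, so x = -23

x = -23, x = 3


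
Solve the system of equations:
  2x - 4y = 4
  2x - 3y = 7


Using Cramer's rule:
Determinant D = (2)(-3) - (2)(-4) = -6 + 8 = 2
Dx = (4)(-3) - (7)(-4) = -12 + 28 = 16
Dy = (2)(7) - (2)(4) = 14 - 8 = 6
x = Dx/D = 16/2 = 8
y = Dy/D = 6/2 = 3

x = 8, y = 3
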